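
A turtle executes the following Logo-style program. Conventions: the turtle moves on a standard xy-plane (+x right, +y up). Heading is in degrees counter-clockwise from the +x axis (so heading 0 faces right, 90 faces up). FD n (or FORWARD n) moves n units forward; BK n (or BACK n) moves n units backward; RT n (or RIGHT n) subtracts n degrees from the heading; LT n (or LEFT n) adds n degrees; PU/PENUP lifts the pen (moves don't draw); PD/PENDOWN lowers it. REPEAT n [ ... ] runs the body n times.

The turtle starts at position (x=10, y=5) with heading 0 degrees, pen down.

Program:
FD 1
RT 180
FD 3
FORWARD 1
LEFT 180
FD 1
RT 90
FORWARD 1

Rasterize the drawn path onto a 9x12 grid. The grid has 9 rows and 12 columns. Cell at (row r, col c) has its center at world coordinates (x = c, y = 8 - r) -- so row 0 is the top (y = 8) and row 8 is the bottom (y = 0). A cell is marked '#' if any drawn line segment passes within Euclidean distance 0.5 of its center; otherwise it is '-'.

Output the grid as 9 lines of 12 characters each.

Answer: ------------
------------
------------
-------#####
--------#---
------------
------------
------------
------------

Derivation:
Segment 0: (10,5) -> (11,5)
Segment 1: (11,5) -> (8,5)
Segment 2: (8,5) -> (7,5)
Segment 3: (7,5) -> (8,5)
Segment 4: (8,5) -> (8,4)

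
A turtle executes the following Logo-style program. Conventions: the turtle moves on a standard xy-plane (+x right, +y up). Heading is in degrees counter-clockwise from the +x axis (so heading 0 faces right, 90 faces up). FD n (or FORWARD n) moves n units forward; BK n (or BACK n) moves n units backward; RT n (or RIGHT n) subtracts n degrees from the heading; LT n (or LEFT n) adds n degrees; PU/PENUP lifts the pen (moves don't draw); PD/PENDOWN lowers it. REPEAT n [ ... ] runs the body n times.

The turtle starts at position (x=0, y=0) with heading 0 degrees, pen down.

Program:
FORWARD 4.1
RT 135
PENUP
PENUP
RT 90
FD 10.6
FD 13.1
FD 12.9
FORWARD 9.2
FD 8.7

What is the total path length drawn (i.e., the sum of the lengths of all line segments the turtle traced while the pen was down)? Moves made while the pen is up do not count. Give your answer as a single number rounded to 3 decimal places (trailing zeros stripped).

Executing turtle program step by step:
Start: pos=(0,0), heading=0, pen down
FD 4.1: (0,0) -> (4.1,0) [heading=0, draw]
RT 135: heading 0 -> 225
PU: pen up
PU: pen up
RT 90: heading 225 -> 135
FD 10.6: (4.1,0) -> (-3.395,7.495) [heading=135, move]
FD 13.1: (-3.395,7.495) -> (-12.658,16.758) [heading=135, move]
FD 12.9: (-12.658,16.758) -> (-21.78,25.88) [heading=135, move]
FD 9.2: (-21.78,25.88) -> (-28.285,32.385) [heading=135, move]
FD 8.7: (-28.285,32.385) -> (-34.437,38.537) [heading=135, move]
Final: pos=(-34.437,38.537), heading=135, 1 segment(s) drawn

Segment lengths:
  seg 1: (0,0) -> (4.1,0), length = 4.1
Total = 4.1

Answer: 4.1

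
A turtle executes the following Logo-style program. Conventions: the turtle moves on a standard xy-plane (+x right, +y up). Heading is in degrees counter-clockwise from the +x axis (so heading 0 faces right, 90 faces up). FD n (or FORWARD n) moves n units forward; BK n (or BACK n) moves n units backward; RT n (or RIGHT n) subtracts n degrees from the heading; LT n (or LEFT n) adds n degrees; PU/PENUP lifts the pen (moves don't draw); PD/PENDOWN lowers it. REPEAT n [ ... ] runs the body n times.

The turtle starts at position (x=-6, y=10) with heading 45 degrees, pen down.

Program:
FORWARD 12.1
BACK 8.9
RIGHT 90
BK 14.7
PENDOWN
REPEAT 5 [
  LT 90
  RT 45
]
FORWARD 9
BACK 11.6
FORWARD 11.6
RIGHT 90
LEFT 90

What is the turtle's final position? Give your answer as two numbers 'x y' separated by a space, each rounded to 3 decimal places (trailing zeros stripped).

Executing turtle program step by step:
Start: pos=(-6,10), heading=45, pen down
FD 12.1: (-6,10) -> (2.556,18.556) [heading=45, draw]
BK 8.9: (2.556,18.556) -> (-3.737,12.263) [heading=45, draw]
RT 90: heading 45 -> 315
BK 14.7: (-3.737,12.263) -> (-14.132,22.657) [heading=315, draw]
PD: pen down
REPEAT 5 [
  -- iteration 1/5 --
  LT 90: heading 315 -> 45
  RT 45: heading 45 -> 0
  -- iteration 2/5 --
  LT 90: heading 0 -> 90
  RT 45: heading 90 -> 45
  -- iteration 3/5 --
  LT 90: heading 45 -> 135
  RT 45: heading 135 -> 90
  -- iteration 4/5 --
  LT 90: heading 90 -> 180
  RT 45: heading 180 -> 135
  -- iteration 5/5 --
  LT 90: heading 135 -> 225
  RT 45: heading 225 -> 180
]
FD 9: (-14.132,22.657) -> (-23.132,22.657) [heading=180, draw]
BK 11.6: (-23.132,22.657) -> (-11.532,22.657) [heading=180, draw]
FD 11.6: (-11.532,22.657) -> (-23.132,22.657) [heading=180, draw]
RT 90: heading 180 -> 90
LT 90: heading 90 -> 180
Final: pos=(-23.132,22.657), heading=180, 6 segment(s) drawn

Answer: -23.132 22.657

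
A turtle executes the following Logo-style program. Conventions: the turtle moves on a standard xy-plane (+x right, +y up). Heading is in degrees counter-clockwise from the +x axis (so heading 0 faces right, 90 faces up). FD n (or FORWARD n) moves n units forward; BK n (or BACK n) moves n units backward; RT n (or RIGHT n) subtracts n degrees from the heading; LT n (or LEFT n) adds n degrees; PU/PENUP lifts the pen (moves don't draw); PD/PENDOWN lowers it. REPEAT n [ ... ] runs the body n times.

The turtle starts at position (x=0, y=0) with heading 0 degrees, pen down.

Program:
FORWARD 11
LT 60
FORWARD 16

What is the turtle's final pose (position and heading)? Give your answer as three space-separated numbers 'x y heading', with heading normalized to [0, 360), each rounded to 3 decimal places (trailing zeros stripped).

Answer: 19 13.856 60

Derivation:
Executing turtle program step by step:
Start: pos=(0,0), heading=0, pen down
FD 11: (0,0) -> (11,0) [heading=0, draw]
LT 60: heading 0 -> 60
FD 16: (11,0) -> (19,13.856) [heading=60, draw]
Final: pos=(19,13.856), heading=60, 2 segment(s) drawn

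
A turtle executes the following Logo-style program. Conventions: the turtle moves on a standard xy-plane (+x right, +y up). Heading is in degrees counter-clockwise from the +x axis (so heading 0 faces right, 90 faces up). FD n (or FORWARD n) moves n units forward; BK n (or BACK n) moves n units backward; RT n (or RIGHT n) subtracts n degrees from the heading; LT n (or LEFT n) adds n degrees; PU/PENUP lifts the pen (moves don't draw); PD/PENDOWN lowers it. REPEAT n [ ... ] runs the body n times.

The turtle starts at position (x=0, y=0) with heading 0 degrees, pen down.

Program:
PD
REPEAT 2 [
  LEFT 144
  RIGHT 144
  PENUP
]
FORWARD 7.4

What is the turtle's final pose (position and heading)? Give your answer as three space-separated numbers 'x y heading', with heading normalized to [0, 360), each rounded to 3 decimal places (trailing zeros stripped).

Answer: 7.4 0 0

Derivation:
Executing turtle program step by step:
Start: pos=(0,0), heading=0, pen down
PD: pen down
REPEAT 2 [
  -- iteration 1/2 --
  LT 144: heading 0 -> 144
  RT 144: heading 144 -> 0
  PU: pen up
  -- iteration 2/2 --
  LT 144: heading 0 -> 144
  RT 144: heading 144 -> 0
  PU: pen up
]
FD 7.4: (0,0) -> (7.4,0) [heading=0, move]
Final: pos=(7.4,0), heading=0, 0 segment(s) drawn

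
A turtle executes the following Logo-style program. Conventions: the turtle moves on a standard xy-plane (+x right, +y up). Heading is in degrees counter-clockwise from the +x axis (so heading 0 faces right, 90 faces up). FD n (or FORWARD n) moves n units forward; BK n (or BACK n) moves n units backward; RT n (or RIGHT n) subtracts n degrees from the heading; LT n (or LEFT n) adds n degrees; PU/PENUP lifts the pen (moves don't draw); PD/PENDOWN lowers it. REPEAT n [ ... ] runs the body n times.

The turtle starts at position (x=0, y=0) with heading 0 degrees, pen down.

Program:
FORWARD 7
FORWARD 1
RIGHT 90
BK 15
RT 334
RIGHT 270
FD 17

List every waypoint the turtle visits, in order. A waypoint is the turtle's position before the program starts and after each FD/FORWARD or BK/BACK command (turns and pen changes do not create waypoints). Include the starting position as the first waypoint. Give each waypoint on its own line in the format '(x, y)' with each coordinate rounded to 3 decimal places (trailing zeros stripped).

Executing turtle program step by step:
Start: pos=(0,0), heading=0, pen down
FD 7: (0,0) -> (7,0) [heading=0, draw]
FD 1: (7,0) -> (8,0) [heading=0, draw]
RT 90: heading 0 -> 270
BK 15: (8,0) -> (8,15) [heading=270, draw]
RT 334: heading 270 -> 296
RT 270: heading 296 -> 26
FD 17: (8,15) -> (23.279,22.452) [heading=26, draw]
Final: pos=(23.279,22.452), heading=26, 4 segment(s) drawn
Waypoints (5 total):
(0, 0)
(7, 0)
(8, 0)
(8, 15)
(23.279, 22.452)

Answer: (0, 0)
(7, 0)
(8, 0)
(8, 15)
(23.279, 22.452)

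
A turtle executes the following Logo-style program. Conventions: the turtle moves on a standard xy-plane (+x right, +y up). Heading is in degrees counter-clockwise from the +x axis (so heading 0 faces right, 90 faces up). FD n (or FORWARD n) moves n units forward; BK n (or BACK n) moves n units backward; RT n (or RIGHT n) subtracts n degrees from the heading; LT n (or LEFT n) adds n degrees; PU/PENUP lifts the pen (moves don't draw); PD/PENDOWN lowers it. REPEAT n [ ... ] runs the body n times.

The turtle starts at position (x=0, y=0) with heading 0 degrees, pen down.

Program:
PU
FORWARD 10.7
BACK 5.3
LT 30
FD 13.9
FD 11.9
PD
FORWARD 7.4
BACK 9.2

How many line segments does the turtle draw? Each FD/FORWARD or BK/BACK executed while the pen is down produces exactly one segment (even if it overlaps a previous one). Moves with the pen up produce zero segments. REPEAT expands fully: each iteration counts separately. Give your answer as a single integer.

Answer: 2

Derivation:
Executing turtle program step by step:
Start: pos=(0,0), heading=0, pen down
PU: pen up
FD 10.7: (0,0) -> (10.7,0) [heading=0, move]
BK 5.3: (10.7,0) -> (5.4,0) [heading=0, move]
LT 30: heading 0 -> 30
FD 13.9: (5.4,0) -> (17.438,6.95) [heading=30, move]
FD 11.9: (17.438,6.95) -> (27.743,12.9) [heading=30, move]
PD: pen down
FD 7.4: (27.743,12.9) -> (34.152,16.6) [heading=30, draw]
BK 9.2: (34.152,16.6) -> (26.185,12) [heading=30, draw]
Final: pos=(26.185,12), heading=30, 2 segment(s) drawn
Segments drawn: 2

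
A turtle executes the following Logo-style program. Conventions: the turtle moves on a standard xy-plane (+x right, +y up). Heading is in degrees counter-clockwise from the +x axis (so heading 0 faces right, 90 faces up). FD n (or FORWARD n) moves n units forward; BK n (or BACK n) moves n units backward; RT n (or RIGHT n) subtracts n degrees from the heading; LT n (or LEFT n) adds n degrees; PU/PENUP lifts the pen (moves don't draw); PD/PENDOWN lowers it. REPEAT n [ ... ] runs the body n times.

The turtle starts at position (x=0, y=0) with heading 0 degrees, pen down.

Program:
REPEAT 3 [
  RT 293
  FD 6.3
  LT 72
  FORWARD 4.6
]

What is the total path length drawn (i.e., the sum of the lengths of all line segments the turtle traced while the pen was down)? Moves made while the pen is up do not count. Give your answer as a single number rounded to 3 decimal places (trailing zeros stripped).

Executing turtle program step by step:
Start: pos=(0,0), heading=0, pen down
REPEAT 3 [
  -- iteration 1/3 --
  RT 293: heading 0 -> 67
  FD 6.3: (0,0) -> (2.462,5.799) [heading=67, draw]
  LT 72: heading 67 -> 139
  FD 4.6: (2.462,5.799) -> (-1.01,8.817) [heading=139, draw]
  -- iteration 2/3 --
  RT 293: heading 139 -> 206
  FD 6.3: (-1.01,8.817) -> (-6.672,6.055) [heading=206, draw]
  LT 72: heading 206 -> 278
  FD 4.6: (-6.672,6.055) -> (-6.032,1.5) [heading=278, draw]
  -- iteration 3/3 --
  RT 293: heading 278 -> 345
  FD 6.3: (-6.032,1.5) -> (0.053,-0.13) [heading=345, draw]
  LT 72: heading 345 -> 57
  FD 4.6: (0.053,-0.13) -> (2.558,3.727) [heading=57, draw]
]
Final: pos=(2.558,3.727), heading=57, 6 segment(s) drawn

Segment lengths:
  seg 1: (0,0) -> (2.462,5.799), length = 6.3
  seg 2: (2.462,5.799) -> (-1.01,8.817), length = 4.6
  seg 3: (-1.01,8.817) -> (-6.672,6.055), length = 6.3
  seg 4: (-6.672,6.055) -> (-6.032,1.5), length = 4.6
  seg 5: (-6.032,1.5) -> (0.053,-0.13), length = 6.3
  seg 6: (0.053,-0.13) -> (2.558,3.727), length = 4.6
Total = 32.7

Answer: 32.7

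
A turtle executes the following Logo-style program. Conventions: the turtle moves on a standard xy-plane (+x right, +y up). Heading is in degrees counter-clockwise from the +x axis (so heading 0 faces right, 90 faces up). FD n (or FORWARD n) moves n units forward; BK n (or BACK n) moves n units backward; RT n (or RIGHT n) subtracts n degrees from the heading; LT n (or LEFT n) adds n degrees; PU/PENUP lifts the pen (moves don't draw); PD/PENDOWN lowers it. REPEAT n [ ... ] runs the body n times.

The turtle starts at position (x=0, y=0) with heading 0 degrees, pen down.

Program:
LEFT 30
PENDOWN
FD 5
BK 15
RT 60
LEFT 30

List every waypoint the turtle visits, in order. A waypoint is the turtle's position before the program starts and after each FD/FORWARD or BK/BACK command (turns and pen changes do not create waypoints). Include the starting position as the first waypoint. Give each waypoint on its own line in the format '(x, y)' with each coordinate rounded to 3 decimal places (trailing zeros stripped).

Answer: (0, 0)
(4.33, 2.5)
(-8.66, -5)

Derivation:
Executing turtle program step by step:
Start: pos=(0,0), heading=0, pen down
LT 30: heading 0 -> 30
PD: pen down
FD 5: (0,0) -> (4.33,2.5) [heading=30, draw]
BK 15: (4.33,2.5) -> (-8.66,-5) [heading=30, draw]
RT 60: heading 30 -> 330
LT 30: heading 330 -> 0
Final: pos=(-8.66,-5), heading=0, 2 segment(s) drawn
Waypoints (3 total):
(0, 0)
(4.33, 2.5)
(-8.66, -5)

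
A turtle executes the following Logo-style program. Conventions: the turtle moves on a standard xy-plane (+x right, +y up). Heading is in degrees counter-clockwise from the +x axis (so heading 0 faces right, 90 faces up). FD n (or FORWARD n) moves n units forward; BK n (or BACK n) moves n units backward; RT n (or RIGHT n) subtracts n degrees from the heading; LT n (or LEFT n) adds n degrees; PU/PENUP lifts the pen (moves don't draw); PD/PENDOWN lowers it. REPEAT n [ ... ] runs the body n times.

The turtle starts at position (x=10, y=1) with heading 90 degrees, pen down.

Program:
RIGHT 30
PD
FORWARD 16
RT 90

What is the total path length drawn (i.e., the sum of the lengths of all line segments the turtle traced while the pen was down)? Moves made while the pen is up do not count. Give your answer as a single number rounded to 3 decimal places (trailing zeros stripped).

Executing turtle program step by step:
Start: pos=(10,1), heading=90, pen down
RT 30: heading 90 -> 60
PD: pen down
FD 16: (10,1) -> (18,14.856) [heading=60, draw]
RT 90: heading 60 -> 330
Final: pos=(18,14.856), heading=330, 1 segment(s) drawn

Segment lengths:
  seg 1: (10,1) -> (18,14.856), length = 16
Total = 16

Answer: 16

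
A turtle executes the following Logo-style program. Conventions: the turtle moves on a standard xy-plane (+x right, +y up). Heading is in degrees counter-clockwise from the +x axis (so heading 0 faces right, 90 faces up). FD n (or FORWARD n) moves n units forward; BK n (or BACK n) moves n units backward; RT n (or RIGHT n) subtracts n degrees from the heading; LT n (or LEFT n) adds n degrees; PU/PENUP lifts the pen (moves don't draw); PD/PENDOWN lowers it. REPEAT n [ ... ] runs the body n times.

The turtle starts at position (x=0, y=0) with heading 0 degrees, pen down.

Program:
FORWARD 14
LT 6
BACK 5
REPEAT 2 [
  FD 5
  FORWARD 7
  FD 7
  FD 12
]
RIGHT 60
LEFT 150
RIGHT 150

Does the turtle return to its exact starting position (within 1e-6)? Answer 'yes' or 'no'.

Executing turtle program step by step:
Start: pos=(0,0), heading=0, pen down
FD 14: (0,0) -> (14,0) [heading=0, draw]
LT 6: heading 0 -> 6
BK 5: (14,0) -> (9.027,-0.523) [heading=6, draw]
REPEAT 2 [
  -- iteration 1/2 --
  FD 5: (9.027,-0.523) -> (14,0) [heading=6, draw]
  FD 7: (14,0) -> (20.962,0.732) [heading=6, draw]
  FD 7: (20.962,0.732) -> (27.923,1.463) [heading=6, draw]
  FD 12: (27.923,1.463) -> (39.858,2.718) [heading=6, draw]
  -- iteration 2/2 --
  FD 5: (39.858,2.718) -> (44.83,3.24) [heading=6, draw]
  FD 7: (44.83,3.24) -> (51.792,3.972) [heading=6, draw]
  FD 7: (51.792,3.972) -> (58.753,4.704) [heading=6, draw]
  FD 12: (58.753,4.704) -> (70.688,5.958) [heading=6, draw]
]
RT 60: heading 6 -> 306
LT 150: heading 306 -> 96
RT 150: heading 96 -> 306
Final: pos=(70.688,5.958), heading=306, 10 segment(s) drawn

Start position: (0, 0)
Final position: (70.688, 5.958)
Distance = 70.938; >= 1e-6 -> NOT closed

Answer: no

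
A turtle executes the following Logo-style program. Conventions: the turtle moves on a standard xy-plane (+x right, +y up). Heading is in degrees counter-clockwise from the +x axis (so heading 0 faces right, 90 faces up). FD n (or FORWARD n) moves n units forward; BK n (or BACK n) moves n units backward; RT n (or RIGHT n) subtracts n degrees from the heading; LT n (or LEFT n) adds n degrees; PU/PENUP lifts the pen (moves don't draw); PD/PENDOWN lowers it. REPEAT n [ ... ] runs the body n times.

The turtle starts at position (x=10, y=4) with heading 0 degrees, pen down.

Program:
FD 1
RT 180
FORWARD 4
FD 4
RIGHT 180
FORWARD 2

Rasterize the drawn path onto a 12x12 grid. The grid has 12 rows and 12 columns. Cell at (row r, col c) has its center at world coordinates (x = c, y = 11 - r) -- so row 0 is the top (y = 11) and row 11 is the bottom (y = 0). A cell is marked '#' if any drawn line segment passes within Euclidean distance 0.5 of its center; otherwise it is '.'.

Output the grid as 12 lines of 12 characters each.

Answer: ............
............
............
............
............
............
............
...#########
............
............
............
............

Derivation:
Segment 0: (10,4) -> (11,4)
Segment 1: (11,4) -> (7,4)
Segment 2: (7,4) -> (3,4)
Segment 3: (3,4) -> (5,4)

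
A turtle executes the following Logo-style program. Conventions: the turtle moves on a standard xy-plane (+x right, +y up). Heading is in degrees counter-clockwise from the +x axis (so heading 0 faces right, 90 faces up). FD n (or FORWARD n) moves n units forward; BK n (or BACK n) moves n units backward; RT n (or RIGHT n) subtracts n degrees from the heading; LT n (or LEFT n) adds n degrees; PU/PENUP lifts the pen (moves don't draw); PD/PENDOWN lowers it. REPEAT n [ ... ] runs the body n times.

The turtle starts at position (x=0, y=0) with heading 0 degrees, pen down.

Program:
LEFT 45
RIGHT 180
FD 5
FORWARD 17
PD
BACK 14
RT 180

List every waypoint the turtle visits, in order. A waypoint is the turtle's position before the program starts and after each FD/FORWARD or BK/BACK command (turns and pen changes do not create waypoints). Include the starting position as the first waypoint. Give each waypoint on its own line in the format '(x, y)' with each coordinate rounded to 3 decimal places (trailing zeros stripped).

Answer: (0, 0)
(-3.536, -3.536)
(-15.556, -15.556)
(-5.657, -5.657)

Derivation:
Executing turtle program step by step:
Start: pos=(0,0), heading=0, pen down
LT 45: heading 0 -> 45
RT 180: heading 45 -> 225
FD 5: (0,0) -> (-3.536,-3.536) [heading=225, draw]
FD 17: (-3.536,-3.536) -> (-15.556,-15.556) [heading=225, draw]
PD: pen down
BK 14: (-15.556,-15.556) -> (-5.657,-5.657) [heading=225, draw]
RT 180: heading 225 -> 45
Final: pos=(-5.657,-5.657), heading=45, 3 segment(s) drawn
Waypoints (4 total):
(0, 0)
(-3.536, -3.536)
(-15.556, -15.556)
(-5.657, -5.657)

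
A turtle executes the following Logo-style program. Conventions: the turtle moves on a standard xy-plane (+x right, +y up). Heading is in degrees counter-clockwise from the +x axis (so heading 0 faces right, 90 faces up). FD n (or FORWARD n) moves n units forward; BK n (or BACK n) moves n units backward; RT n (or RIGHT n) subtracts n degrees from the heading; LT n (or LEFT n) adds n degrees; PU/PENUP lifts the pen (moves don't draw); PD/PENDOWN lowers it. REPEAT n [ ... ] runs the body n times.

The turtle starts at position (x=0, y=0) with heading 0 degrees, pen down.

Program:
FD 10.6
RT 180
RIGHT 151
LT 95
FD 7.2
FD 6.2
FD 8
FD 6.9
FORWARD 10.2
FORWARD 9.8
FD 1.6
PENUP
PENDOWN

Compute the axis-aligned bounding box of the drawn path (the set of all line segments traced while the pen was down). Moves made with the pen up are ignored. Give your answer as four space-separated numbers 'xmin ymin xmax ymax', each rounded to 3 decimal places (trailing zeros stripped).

Answer: -17.304 0 10.6 41.369

Derivation:
Executing turtle program step by step:
Start: pos=(0,0), heading=0, pen down
FD 10.6: (0,0) -> (10.6,0) [heading=0, draw]
RT 180: heading 0 -> 180
RT 151: heading 180 -> 29
LT 95: heading 29 -> 124
FD 7.2: (10.6,0) -> (6.574,5.969) [heading=124, draw]
FD 6.2: (6.574,5.969) -> (3.107,11.109) [heading=124, draw]
FD 8: (3.107,11.109) -> (-1.367,17.741) [heading=124, draw]
FD 6.9: (-1.367,17.741) -> (-5.225,23.462) [heading=124, draw]
FD 10.2: (-5.225,23.462) -> (-10.929,31.918) [heading=124, draw]
FD 9.8: (-10.929,31.918) -> (-16.409,40.043) [heading=124, draw]
FD 1.6: (-16.409,40.043) -> (-17.304,41.369) [heading=124, draw]
PU: pen up
PD: pen down
Final: pos=(-17.304,41.369), heading=124, 8 segment(s) drawn

Segment endpoints: x in {-17.304, -16.409, -10.929, -5.225, -1.367, 0, 3.107, 6.574, 10.6}, y in {0, 5.969, 11.109, 17.741, 23.462, 31.918, 40.043, 41.369}
xmin=-17.304, ymin=0, xmax=10.6, ymax=41.369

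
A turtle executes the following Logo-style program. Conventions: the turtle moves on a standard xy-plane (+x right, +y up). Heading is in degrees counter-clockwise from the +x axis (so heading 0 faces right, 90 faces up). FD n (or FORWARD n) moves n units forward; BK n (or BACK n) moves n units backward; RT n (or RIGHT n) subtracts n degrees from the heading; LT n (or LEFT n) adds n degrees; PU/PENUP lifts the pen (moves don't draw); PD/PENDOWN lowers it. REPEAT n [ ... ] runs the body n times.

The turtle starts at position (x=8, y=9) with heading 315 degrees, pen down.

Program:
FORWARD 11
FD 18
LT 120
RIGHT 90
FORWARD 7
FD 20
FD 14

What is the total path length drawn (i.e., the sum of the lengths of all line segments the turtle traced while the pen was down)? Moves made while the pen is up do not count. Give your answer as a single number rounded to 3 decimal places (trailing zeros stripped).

Executing turtle program step by step:
Start: pos=(8,9), heading=315, pen down
FD 11: (8,9) -> (15.778,1.222) [heading=315, draw]
FD 18: (15.778,1.222) -> (28.506,-11.506) [heading=315, draw]
LT 120: heading 315 -> 75
RT 90: heading 75 -> 345
FD 7: (28.506,-11.506) -> (35.268,-13.318) [heading=345, draw]
FD 20: (35.268,-13.318) -> (54.586,-18.494) [heading=345, draw]
FD 14: (54.586,-18.494) -> (68.109,-22.118) [heading=345, draw]
Final: pos=(68.109,-22.118), heading=345, 5 segment(s) drawn

Segment lengths:
  seg 1: (8,9) -> (15.778,1.222), length = 11
  seg 2: (15.778,1.222) -> (28.506,-11.506), length = 18
  seg 3: (28.506,-11.506) -> (35.268,-13.318), length = 7
  seg 4: (35.268,-13.318) -> (54.586,-18.494), length = 20
  seg 5: (54.586,-18.494) -> (68.109,-22.118), length = 14
Total = 70

Answer: 70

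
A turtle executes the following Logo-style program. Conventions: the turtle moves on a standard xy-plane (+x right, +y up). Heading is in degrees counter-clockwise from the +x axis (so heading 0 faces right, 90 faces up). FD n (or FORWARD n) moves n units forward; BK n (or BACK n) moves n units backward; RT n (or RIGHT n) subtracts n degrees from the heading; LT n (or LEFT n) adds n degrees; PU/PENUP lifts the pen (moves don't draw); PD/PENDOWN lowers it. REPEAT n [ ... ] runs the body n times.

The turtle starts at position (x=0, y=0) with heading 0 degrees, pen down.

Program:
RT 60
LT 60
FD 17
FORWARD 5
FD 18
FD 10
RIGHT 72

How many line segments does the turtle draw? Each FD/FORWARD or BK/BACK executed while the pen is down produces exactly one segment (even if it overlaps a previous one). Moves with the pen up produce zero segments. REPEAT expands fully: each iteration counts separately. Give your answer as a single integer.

Executing turtle program step by step:
Start: pos=(0,0), heading=0, pen down
RT 60: heading 0 -> 300
LT 60: heading 300 -> 0
FD 17: (0,0) -> (17,0) [heading=0, draw]
FD 5: (17,0) -> (22,0) [heading=0, draw]
FD 18: (22,0) -> (40,0) [heading=0, draw]
FD 10: (40,0) -> (50,0) [heading=0, draw]
RT 72: heading 0 -> 288
Final: pos=(50,0), heading=288, 4 segment(s) drawn
Segments drawn: 4

Answer: 4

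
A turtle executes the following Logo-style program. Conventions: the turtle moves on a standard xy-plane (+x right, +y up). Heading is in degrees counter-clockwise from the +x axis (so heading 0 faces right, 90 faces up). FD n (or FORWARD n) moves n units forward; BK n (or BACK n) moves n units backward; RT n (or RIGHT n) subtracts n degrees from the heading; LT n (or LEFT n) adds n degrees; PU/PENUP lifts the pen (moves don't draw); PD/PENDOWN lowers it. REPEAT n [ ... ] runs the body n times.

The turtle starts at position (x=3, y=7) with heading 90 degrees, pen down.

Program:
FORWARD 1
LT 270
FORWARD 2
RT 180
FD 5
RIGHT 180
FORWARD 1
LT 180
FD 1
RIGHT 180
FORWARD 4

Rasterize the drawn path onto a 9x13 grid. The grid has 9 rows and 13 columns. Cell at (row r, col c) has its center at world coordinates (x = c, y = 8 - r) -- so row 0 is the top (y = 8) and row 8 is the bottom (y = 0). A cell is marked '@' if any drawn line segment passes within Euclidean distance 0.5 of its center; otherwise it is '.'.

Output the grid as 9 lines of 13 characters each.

Answer: @@@@@@.......
...@.........
.............
.............
.............
.............
.............
.............
.............

Derivation:
Segment 0: (3,7) -> (3,8)
Segment 1: (3,8) -> (5,8)
Segment 2: (5,8) -> (0,8)
Segment 3: (0,8) -> (1,8)
Segment 4: (1,8) -> (0,8)
Segment 5: (0,8) -> (4,8)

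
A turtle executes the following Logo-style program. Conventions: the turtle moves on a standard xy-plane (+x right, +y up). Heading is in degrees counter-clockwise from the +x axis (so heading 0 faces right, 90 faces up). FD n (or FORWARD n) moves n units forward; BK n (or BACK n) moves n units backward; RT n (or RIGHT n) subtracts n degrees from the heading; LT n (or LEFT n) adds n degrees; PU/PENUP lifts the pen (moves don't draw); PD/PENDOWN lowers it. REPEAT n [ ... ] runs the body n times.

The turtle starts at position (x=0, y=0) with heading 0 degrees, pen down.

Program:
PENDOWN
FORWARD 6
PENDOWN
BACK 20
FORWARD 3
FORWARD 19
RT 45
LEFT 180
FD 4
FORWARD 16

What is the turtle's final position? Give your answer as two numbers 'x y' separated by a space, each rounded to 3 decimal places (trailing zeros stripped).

Executing turtle program step by step:
Start: pos=(0,0), heading=0, pen down
PD: pen down
FD 6: (0,0) -> (6,0) [heading=0, draw]
PD: pen down
BK 20: (6,0) -> (-14,0) [heading=0, draw]
FD 3: (-14,0) -> (-11,0) [heading=0, draw]
FD 19: (-11,0) -> (8,0) [heading=0, draw]
RT 45: heading 0 -> 315
LT 180: heading 315 -> 135
FD 4: (8,0) -> (5.172,2.828) [heading=135, draw]
FD 16: (5.172,2.828) -> (-6.142,14.142) [heading=135, draw]
Final: pos=(-6.142,14.142), heading=135, 6 segment(s) drawn

Answer: -6.142 14.142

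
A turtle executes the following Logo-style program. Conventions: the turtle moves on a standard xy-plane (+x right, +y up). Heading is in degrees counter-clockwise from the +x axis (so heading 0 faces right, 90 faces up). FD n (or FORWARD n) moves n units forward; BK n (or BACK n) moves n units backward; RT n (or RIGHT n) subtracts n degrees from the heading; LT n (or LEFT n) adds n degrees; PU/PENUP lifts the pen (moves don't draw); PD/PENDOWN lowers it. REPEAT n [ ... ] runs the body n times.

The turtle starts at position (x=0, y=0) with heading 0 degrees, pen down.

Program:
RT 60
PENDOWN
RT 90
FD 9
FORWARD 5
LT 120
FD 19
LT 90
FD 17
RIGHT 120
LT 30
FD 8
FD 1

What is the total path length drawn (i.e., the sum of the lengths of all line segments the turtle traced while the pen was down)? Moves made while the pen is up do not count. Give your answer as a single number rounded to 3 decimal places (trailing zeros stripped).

Executing turtle program step by step:
Start: pos=(0,0), heading=0, pen down
RT 60: heading 0 -> 300
PD: pen down
RT 90: heading 300 -> 210
FD 9: (0,0) -> (-7.794,-4.5) [heading=210, draw]
FD 5: (-7.794,-4.5) -> (-12.124,-7) [heading=210, draw]
LT 120: heading 210 -> 330
FD 19: (-12.124,-7) -> (4.33,-16.5) [heading=330, draw]
LT 90: heading 330 -> 60
FD 17: (4.33,-16.5) -> (12.83,-1.778) [heading=60, draw]
RT 120: heading 60 -> 300
LT 30: heading 300 -> 330
FD 8: (12.83,-1.778) -> (19.758,-5.778) [heading=330, draw]
FD 1: (19.758,-5.778) -> (20.624,-6.278) [heading=330, draw]
Final: pos=(20.624,-6.278), heading=330, 6 segment(s) drawn

Segment lengths:
  seg 1: (0,0) -> (-7.794,-4.5), length = 9
  seg 2: (-7.794,-4.5) -> (-12.124,-7), length = 5
  seg 3: (-12.124,-7) -> (4.33,-16.5), length = 19
  seg 4: (4.33,-16.5) -> (12.83,-1.778), length = 17
  seg 5: (12.83,-1.778) -> (19.758,-5.778), length = 8
  seg 6: (19.758,-5.778) -> (20.624,-6.278), length = 1
Total = 59

Answer: 59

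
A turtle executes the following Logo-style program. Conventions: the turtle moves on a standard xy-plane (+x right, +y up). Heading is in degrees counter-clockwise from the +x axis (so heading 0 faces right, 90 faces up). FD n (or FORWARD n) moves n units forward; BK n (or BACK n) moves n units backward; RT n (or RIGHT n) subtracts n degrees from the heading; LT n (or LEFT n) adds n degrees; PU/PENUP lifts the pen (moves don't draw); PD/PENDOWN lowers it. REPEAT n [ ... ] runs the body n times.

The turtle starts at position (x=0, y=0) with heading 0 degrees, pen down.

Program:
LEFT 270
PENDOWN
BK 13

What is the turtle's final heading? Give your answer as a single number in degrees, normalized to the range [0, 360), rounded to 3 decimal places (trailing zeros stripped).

Executing turtle program step by step:
Start: pos=(0,0), heading=0, pen down
LT 270: heading 0 -> 270
PD: pen down
BK 13: (0,0) -> (0,13) [heading=270, draw]
Final: pos=(0,13), heading=270, 1 segment(s) drawn

Answer: 270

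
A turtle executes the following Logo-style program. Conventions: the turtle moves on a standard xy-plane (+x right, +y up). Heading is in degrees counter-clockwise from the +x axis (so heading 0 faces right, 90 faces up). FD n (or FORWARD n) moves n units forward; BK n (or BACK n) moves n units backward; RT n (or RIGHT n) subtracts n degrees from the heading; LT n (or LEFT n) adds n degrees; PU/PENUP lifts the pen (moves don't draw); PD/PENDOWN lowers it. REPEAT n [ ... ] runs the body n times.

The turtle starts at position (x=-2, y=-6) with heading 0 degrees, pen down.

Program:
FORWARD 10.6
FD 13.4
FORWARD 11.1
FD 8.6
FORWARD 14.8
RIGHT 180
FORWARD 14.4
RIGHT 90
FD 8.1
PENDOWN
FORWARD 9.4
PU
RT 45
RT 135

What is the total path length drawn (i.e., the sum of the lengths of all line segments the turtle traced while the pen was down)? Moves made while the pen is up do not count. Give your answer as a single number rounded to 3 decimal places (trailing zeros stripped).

Answer: 90.4

Derivation:
Executing turtle program step by step:
Start: pos=(-2,-6), heading=0, pen down
FD 10.6: (-2,-6) -> (8.6,-6) [heading=0, draw]
FD 13.4: (8.6,-6) -> (22,-6) [heading=0, draw]
FD 11.1: (22,-6) -> (33.1,-6) [heading=0, draw]
FD 8.6: (33.1,-6) -> (41.7,-6) [heading=0, draw]
FD 14.8: (41.7,-6) -> (56.5,-6) [heading=0, draw]
RT 180: heading 0 -> 180
FD 14.4: (56.5,-6) -> (42.1,-6) [heading=180, draw]
RT 90: heading 180 -> 90
FD 8.1: (42.1,-6) -> (42.1,2.1) [heading=90, draw]
PD: pen down
FD 9.4: (42.1,2.1) -> (42.1,11.5) [heading=90, draw]
PU: pen up
RT 45: heading 90 -> 45
RT 135: heading 45 -> 270
Final: pos=(42.1,11.5), heading=270, 8 segment(s) drawn

Segment lengths:
  seg 1: (-2,-6) -> (8.6,-6), length = 10.6
  seg 2: (8.6,-6) -> (22,-6), length = 13.4
  seg 3: (22,-6) -> (33.1,-6), length = 11.1
  seg 4: (33.1,-6) -> (41.7,-6), length = 8.6
  seg 5: (41.7,-6) -> (56.5,-6), length = 14.8
  seg 6: (56.5,-6) -> (42.1,-6), length = 14.4
  seg 7: (42.1,-6) -> (42.1,2.1), length = 8.1
  seg 8: (42.1,2.1) -> (42.1,11.5), length = 9.4
Total = 90.4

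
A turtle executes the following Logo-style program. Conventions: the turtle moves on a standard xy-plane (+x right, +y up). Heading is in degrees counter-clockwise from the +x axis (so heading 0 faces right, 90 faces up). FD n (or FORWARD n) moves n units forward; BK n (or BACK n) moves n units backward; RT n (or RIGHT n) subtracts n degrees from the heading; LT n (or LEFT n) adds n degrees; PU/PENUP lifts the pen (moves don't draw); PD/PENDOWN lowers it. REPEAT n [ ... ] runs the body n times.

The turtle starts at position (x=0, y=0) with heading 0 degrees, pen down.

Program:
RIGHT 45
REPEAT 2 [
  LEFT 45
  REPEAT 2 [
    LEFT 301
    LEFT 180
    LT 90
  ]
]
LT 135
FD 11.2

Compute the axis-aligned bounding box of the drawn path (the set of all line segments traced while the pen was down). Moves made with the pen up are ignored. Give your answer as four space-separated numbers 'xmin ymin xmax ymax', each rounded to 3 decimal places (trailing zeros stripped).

Executing turtle program step by step:
Start: pos=(0,0), heading=0, pen down
RT 45: heading 0 -> 315
REPEAT 2 [
  -- iteration 1/2 --
  LT 45: heading 315 -> 0
  REPEAT 2 [
    -- iteration 1/2 --
    LT 301: heading 0 -> 301
    LT 180: heading 301 -> 121
    LT 90: heading 121 -> 211
    -- iteration 2/2 --
    LT 301: heading 211 -> 152
    LT 180: heading 152 -> 332
    LT 90: heading 332 -> 62
  ]
  -- iteration 2/2 --
  LT 45: heading 62 -> 107
  REPEAT 2 [
    -- iteration 1/2 --
    LT 301: heading 107 -> 48
    LT 180: heading 48 -> 228
    LT 90: heading 228 -> 318
    -- iteration 2/2 --
    LT 301: heading 318 -> 259
    LT 180: heading 259 -> 79
    LT 90: heading 79 -> 169
  ]
]
LT 135: heading 169 -> 304
FD 11.2: (0,0) -> (6.263,-9.285) [heading=304, draw]
Final: pos=(6.263,-9.285), heading=304, 1 segment(s) drawn

Segment endpoints: x in {0, 6.263}, y in {-9.285, 0}
xmin=0, ymin=-9.285, xmax=6.263, ymax=0

Answer: 0 -9.285 6.263 0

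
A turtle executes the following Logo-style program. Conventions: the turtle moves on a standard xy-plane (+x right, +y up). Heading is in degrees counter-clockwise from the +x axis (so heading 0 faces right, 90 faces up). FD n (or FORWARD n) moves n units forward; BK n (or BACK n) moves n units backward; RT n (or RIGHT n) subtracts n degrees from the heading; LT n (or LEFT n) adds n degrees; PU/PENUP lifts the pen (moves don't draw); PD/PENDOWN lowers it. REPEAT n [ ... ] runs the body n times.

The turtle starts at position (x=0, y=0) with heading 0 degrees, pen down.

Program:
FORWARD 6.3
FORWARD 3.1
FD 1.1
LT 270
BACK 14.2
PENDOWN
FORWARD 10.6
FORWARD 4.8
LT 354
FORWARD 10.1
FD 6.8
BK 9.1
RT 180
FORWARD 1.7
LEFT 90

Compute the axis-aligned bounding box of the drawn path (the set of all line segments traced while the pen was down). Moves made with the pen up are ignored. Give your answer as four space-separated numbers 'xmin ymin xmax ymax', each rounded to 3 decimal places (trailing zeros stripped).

Answer: 0 -18.007 10.5 14.2

Derivation:
Executing turtle program step by step:
Start: pos=(0,0), heading=0, pen down
FD 6.3: (0,0) -> (6.3,0) [heading=0, draw]
FD 3.1: (6.3,0) -> (9.4,0) [heading=0, draw]
FD 1.1: (9.4,0) -> (10.5,0) [heading=0, draw]
LT 270: heading 0 -> 270
BK 14.2: (10.5,0) -> (10.5,14.2) [heading=270, draw]
PD: pen down
FD 10.6: (10.5,14.2) -> (10.5,3.6) [heading=270, draw]
FD 4.8: (10.5,3.6) -> (10.5,-1.2) [heading=270, draw]
LT 354: heading 270 -> 264
FD 10.1: (10.5,-1.2) -> (9.444,-11.245) [heading=264, draw]
FD 6.8: (9.444,-11.245) -> (8.733,-18.007) [heading=264, draw]
BK 9.1: (8.733,-18.007) -> (9.685,-8.957) [heading=264, draw]
RT 180: heading 264 -> 84
FD 1.7: (9.685,-8.957) -> (9.862,-7.267) [heading=84, draw]
LT 90: heading 84 -> 174
Final: pos=(9.862,-7.267), heading=174, 10 segment(s) drawn

Segment endpoints: x in {0, 6.3, 8.733, 9.4, 9.444, 9.685, 9.862, 10.5, 10.5}, y in {-18.007, -11.245, -8.957, -7.267, -1.2, 0, 3.6, 14.2}
xmin=0, ymin=-18.007, xmax=10.5, ymax=14.2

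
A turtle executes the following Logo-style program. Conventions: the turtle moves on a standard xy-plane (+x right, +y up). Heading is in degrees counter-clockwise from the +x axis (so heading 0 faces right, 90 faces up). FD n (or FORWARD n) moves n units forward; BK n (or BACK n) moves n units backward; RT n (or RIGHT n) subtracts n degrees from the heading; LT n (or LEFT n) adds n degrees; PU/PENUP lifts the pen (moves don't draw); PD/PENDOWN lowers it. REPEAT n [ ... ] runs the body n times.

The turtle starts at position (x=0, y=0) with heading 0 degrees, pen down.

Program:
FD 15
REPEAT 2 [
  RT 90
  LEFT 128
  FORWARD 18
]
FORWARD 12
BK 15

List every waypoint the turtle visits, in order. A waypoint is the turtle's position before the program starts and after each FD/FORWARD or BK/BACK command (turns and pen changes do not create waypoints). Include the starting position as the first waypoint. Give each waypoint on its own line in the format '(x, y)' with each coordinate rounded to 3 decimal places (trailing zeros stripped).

Executing turtle program step by step:
Start: pos=(0,0), heading=0, pen down
FD 15: (0,0) -> (15,0) [heading=0, draw]
REPEAT 2 [
  -- iteration 1/2 --
  RT 90: heading 0 -> 270
  LT 128: heading 270 -> 38
  FD 18: (15,0) -> (29.184,11.082) [heading=38, draw]
  -- iteration 2/2 --
  RT 90: heading 38 -> 308
  LT 128: heading 308 -> 76
  FD 18: (29.184,11.082) -> (33.539,28.547) [heading=76, draw]
]
FD 12: (33.539,28.547) -> (36.442,40.191) [heading=76, draw]
BK 15: (36.442,40.191) -> (32.813,25.636) [heading=76, draw]
Final: pos=(32.813,25.636), heading=76, 5 segment(s) drawn
Waypoints (6 total):
(0, 0)
(15, 0)
(29.184, 11.082)
(33.539, 28.547)
(36.442, 40.191)
(32.813, 25.636)

Answer: (0, 0)
(15, 0)
(29.184, 11.082)
(33.539, 28.547)
(36.442, 40.191)
(32.813, 25.636)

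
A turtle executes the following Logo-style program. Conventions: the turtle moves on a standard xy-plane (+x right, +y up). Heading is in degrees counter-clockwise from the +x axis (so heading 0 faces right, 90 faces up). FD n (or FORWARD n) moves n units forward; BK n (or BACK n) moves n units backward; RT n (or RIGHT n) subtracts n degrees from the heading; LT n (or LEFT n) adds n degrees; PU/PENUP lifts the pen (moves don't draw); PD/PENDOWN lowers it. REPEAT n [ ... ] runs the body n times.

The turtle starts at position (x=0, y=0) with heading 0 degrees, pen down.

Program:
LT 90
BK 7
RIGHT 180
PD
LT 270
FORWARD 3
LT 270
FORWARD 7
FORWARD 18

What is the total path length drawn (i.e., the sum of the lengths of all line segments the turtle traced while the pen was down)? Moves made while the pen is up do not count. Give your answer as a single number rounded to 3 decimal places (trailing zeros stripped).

Executing turtle program step by step:
Start: pos=(0,0), heading=0, pen down
LT 90: heading 0 -> 90
BK 7: (0,0) -> (0,-7) [heading=90, draw]
RT 180: heading 90 -> 270
PD: pen down
LT 270: heading 270 -> 180
FD 3: (0,-7) -> (-3,-7) [heading=180, draw]
LT 270: heading 180 -> 90
FD 7: (-3,-7) -> (-3,0) [heading=90, draw]
FD 18: (-3,0) -> (-3,18) [heading=90, draw]
Final: pos=(-3,18), heading=90, 4 segment(s) drawn

Segment lengths:
  seg 1: (0,0) -> (0,-7), length = 7
  seg 2: (0,-7) -> (-3,-7), length = 3
  seg 3: (-3,-7) -> (-3,0), length = 7
  seg 4: (-3,0) -> (-3,18), length = 18
Total = 35

Answer: 35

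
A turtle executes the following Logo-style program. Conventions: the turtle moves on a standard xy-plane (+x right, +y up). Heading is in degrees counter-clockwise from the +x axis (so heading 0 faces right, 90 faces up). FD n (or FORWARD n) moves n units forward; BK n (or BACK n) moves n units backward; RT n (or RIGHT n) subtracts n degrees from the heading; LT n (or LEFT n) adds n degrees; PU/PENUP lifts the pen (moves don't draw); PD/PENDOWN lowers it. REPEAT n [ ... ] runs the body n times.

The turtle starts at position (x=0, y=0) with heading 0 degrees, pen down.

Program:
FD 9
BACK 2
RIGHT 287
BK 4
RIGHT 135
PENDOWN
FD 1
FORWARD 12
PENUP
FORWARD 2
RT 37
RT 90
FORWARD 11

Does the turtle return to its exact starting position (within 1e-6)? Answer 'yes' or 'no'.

Answer: no

Derivation:
Executing turtle program step by step:
Start: pos=(0,0), heading=0, pen down
FD 9: (0,0) -> (9,0) [heading=0, draw]
BK 2: (9,0) -> (7,0) [heading=0, draw]
RT 287: heading 0 -> 73
BK 4: (7,0) -> (5.831,-3.825) [heading=73, draw]
RT 135: heading 73 -> 298
PD: pen down
FD 1: (5.831,-3.825) -> (6.3,-4.708) [heading=298, draw]
FD 12: (6.3,-4.708) -> (11.934,-15.304) [heading=298, draw]
PU: pen up
FD 2: (11.934,-15.304) -> (12.873,-17.069) [heading=298, move]
RT 37: heading 298 -> 261
RT 90: heading 261 -> 171
FD 11: (12.873,-17.069) -> (2.008,-15.349) [heading=171, move]
Final: pos=(2.008,-15.349), heading=171, 5 segment(s) drawn

Start position: (0, 0)
Final position: (2.008, -15.349)
Distance = 15.479; >= 1e-6 -> NOT closed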